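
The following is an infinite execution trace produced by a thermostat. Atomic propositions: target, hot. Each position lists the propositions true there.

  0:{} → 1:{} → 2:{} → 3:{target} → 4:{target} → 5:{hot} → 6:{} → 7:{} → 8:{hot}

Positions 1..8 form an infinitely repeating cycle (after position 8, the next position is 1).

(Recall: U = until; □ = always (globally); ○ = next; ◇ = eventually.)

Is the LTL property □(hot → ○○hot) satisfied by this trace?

No

hot → ○○hot must hold at every position from 0 onward. It fails at position 5, so □(hot → ○○hot) is false.
Positions where hot holds: 5, 8.
Check ○○hot at each: 5→fails, 8→fails.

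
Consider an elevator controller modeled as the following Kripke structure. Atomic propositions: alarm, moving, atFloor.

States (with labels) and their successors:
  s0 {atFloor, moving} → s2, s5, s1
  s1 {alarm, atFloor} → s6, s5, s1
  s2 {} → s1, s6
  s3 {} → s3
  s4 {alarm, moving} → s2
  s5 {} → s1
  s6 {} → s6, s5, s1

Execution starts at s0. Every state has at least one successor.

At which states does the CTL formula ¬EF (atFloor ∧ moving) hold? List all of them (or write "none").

States satisfying atFloor ∧ moving: {s0}.
States satisfying EF (atFloor ∧ moving): {s0}.
States satisfying ¬EF (atFloor ∧ moving): {s1, s2, s3, s4, s5, s6}.

{s1, s2, s3, s4, s5, s6}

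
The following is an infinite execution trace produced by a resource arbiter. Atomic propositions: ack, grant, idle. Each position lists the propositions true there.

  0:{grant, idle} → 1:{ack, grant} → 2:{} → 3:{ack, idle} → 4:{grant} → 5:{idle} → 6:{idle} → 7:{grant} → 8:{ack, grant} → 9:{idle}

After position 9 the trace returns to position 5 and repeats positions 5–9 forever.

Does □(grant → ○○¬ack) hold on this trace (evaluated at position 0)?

grant → ○○¬ack must hold at every position from 0 onward. It fails at position 1, so □(grant → ○○¬ack) is false.
Positions where grant holds: 0, 1, 4, 7, 8.
Check ○○¬ack at each: 0→ok, 1→fails, 4→ok, 7→ok, 8→ok.

Violated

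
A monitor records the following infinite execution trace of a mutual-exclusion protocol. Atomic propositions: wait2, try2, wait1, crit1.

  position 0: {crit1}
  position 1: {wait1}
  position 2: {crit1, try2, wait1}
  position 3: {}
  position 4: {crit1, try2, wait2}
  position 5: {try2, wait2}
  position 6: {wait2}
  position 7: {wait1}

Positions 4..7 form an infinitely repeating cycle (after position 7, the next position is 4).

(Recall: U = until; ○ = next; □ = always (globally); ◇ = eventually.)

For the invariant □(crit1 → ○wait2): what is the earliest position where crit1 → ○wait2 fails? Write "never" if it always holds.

At position 0 the labels are {crit1} and the next position 1 has {wait1}, so crit1 → ○wait2 is false there. This is the first violation.

0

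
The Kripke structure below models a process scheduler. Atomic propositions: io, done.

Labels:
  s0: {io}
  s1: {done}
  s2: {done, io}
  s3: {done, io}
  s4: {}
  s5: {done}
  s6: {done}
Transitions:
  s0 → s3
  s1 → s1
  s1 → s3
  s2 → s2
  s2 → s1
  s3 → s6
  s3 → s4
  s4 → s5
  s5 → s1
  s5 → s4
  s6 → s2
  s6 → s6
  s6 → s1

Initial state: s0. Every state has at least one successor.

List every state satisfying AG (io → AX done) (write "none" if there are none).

States satisfying io → AX done: {s0, s1, s2, s4, s5, s6}.
States satisfying AG (io → AX done): ∅.

none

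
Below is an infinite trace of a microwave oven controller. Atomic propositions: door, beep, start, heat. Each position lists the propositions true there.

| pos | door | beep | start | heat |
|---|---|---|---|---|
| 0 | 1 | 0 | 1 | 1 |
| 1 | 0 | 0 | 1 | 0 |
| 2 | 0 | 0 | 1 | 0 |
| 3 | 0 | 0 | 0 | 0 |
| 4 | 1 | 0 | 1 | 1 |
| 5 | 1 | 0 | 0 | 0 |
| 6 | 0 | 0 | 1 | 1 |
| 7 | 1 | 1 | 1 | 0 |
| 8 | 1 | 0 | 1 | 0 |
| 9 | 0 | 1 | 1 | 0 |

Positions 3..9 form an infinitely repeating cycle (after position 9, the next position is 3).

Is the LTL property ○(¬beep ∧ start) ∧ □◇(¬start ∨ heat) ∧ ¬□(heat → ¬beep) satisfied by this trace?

Violated

At position 0: ○(¬beep ∧ start) ∧ □◇(¬start ∨ heat) is true; ¬□(heat → ¬beep) is false; so ○(¬beep ∧ start) ∧ □◇(¬start ∨ heat) ∧ ¬□(heat → ¬beep) is false.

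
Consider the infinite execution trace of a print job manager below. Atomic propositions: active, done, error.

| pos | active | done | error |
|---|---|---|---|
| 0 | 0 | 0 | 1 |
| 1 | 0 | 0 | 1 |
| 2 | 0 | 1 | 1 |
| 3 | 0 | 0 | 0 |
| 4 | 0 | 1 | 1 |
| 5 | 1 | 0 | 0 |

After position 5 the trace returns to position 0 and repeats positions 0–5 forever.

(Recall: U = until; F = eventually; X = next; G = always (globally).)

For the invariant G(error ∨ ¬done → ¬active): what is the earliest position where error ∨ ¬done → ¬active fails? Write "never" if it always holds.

Check error ∨ ¬done → ¬active at each position in order: 0 ✓, 1 ✓, 2 ✓, 3 ✓, 4 ✓.
At position 5 the labels are {active}, so error ∨ ¬done → ¬active is false there. This is the first violation.

5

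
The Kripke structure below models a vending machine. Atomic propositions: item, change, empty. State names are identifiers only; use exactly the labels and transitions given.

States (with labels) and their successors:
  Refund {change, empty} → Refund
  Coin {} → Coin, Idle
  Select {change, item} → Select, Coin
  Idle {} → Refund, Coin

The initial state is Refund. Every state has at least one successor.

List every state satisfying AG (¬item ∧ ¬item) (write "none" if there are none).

{Refund, Coin, Idle}

States satisfying ¬item ∧ ¬item: {Refund, Coin, Idle}.
States satisfying AG (¬item ∧ ¬item): {Refund, Coin, Idle}.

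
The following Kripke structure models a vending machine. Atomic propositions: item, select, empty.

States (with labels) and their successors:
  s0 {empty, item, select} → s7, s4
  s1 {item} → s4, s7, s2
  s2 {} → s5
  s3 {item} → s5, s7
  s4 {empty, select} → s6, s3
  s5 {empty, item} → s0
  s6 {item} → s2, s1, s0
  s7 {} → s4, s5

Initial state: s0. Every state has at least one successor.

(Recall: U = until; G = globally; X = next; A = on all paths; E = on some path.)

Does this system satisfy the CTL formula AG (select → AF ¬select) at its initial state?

States satisfying select → AF ¬select: {s0, s1, s2, s3, s4, s5, s6, s7}.
States satisfying AG (select → AF ¬select): {s0, s1, s2, s3, s4, s5, s6, s7}.
Every state reachable from s0 satisfies select → AF ¬select.
s0 ∈ Sat(AG (select → AF ¬select)).

Satisfied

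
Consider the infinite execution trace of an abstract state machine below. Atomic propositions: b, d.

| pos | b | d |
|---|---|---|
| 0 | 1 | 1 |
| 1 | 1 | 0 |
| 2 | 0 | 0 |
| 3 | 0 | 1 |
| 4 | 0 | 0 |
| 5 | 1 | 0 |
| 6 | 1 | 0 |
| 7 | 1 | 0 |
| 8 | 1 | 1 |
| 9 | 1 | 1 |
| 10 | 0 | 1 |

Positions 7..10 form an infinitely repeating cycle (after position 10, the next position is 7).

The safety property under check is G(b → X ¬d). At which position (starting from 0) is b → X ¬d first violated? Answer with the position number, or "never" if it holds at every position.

Check b → X ¬d at each position in order: 0 ✓, 1 ✓, 2 ✓, 3 ✓, 4 ✓, 5 ✓, 6 ✓.
At position 7 the labels are {b} and the next position 8 has {b, d}, so b → X ¬d is false there. This is the first violation.

7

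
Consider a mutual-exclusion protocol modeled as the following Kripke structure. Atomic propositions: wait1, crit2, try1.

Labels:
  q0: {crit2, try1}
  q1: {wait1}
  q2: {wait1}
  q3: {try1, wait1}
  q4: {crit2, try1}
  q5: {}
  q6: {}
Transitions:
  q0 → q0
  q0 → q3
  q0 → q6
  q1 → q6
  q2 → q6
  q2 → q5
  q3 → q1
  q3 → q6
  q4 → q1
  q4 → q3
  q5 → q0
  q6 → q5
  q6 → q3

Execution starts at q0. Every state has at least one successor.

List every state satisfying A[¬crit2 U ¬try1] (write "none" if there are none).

{q1, q2, q3, q5, q6}

States satisfying ¬crit2: {q1, q2, q3, q5, q6}.
States satisfying ¬try1: {q1, q2, q5, q6}.
States satisfying A[¬crit2 U ¬try1]: {q1, q2, q3, q5, q6}.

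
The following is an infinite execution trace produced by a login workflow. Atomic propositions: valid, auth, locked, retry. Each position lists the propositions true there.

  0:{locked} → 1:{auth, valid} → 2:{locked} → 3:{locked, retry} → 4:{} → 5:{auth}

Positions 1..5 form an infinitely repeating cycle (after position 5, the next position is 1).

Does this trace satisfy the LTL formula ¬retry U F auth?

Holds

Walking from position 0: F auth first holds at position 0, and ¬retry holds at every earlier position along the way, so ¬retry U F auth holds.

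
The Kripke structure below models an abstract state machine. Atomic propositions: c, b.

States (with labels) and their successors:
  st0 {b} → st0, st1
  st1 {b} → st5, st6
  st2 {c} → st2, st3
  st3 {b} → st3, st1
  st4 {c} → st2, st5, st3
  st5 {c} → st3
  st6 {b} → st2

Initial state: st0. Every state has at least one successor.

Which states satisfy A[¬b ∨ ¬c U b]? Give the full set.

States satisfying ¬b ∨ ¬c: {st0, st1, st2, st3, st4, st5, st6}.
States satisfying b: {st0, st1, st3, st6}.
States satisfying A[¬b ∨ ¬c U b]: {st0, st1, st3, st5, st6}.

{st0, st1, st3, st5, st6}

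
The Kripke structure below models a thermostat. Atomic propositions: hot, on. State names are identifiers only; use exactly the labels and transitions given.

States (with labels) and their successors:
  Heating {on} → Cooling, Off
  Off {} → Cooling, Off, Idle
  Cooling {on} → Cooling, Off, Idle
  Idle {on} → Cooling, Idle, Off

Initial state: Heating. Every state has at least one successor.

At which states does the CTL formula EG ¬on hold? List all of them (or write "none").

{Off}

States satisfying ¬on: {Off}.
States satisfying EG ¬on: {Off}.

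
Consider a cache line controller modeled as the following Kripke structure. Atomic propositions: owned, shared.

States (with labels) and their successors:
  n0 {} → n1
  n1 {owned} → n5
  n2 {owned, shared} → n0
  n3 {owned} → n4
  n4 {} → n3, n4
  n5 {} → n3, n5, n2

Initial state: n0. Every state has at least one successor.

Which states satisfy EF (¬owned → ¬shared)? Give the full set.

{n0, n1, n2, n3, n4, n5}

States satisfying ¬owned → ¬shared: {n0, n1, n2, n3, n4, n5}.
States satisfying EF (¬owned → ¬shared): {n0, n1, n2, n3, n4, n5}.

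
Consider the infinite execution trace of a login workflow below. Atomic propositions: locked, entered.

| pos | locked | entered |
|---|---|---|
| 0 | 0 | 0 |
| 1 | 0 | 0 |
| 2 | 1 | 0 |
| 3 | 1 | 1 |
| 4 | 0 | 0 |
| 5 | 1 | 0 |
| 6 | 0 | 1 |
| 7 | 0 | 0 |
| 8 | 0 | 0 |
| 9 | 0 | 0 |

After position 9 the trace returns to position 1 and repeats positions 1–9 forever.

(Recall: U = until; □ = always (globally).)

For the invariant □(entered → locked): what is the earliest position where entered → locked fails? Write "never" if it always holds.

Check entered → locked at each position in order: 0 ✓, 1 ✓, 2 ✓, 3 ✓, 4 ✓, 5 ✓.
At position 6 the labels are {entered}, so entered → locked is false there. This is the first violation.

6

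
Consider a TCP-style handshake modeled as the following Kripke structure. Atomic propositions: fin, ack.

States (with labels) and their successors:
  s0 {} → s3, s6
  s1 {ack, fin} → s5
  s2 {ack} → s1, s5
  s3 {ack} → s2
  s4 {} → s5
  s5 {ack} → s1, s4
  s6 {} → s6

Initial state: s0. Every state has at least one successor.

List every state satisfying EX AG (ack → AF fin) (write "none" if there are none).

States satisfying AG (ack → AF fin): {s6}.
States satisfying EX AG (ack → AF fin): {s0, s6}.

{s0, s6}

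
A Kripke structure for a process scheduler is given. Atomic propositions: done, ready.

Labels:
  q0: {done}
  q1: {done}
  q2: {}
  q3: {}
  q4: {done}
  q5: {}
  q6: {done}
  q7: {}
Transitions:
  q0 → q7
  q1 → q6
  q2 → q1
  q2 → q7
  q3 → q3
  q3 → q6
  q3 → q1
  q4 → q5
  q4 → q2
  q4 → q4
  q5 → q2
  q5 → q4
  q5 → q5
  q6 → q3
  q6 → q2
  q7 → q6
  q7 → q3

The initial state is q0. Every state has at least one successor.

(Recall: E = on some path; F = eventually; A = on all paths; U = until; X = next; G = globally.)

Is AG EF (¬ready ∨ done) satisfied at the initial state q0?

States satisfying EF (¬ready ∨ done): {q0, q1, q2, q3, q4, q5, q6, q7}.
States satisfying AG EF (¬ready ∨ done): {q0, q1, q2, q3, q4, q5, q6, q7}.
Every state reachable from q0 satisfies EF (¬ready ∨ done).
q0 ∈ Sat(AG EF (¬ready ∨ done)).

Holds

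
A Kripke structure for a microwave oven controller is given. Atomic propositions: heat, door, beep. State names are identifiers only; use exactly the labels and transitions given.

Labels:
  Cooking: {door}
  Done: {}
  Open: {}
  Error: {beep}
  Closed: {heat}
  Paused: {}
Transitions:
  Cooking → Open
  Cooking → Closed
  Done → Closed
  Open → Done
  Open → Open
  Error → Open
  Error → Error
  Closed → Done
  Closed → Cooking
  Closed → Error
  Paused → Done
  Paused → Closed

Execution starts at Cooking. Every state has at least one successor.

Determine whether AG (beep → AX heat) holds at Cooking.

Does not hold

States satisfying beep → AX heat: {Cooking, Done, Open, Closed, Paused}.
States satisfying AG (beep → AX heat): ∅.
Error is reachable from Cooking and violates beep → AX heat, so AG fails at Cooking.
Cooking ∉ Sat(AG (beep → AX heat)).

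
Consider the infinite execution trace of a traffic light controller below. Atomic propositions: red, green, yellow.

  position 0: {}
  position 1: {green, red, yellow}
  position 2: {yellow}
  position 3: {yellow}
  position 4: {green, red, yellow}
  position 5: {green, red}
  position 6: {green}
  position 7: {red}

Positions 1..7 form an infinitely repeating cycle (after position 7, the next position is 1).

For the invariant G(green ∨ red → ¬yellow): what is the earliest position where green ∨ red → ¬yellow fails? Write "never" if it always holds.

1

Check green ∨ red → ¬yellow at each position in order: 0 ✓.
At position 1 the labels are {green, red, yellow}, so green ∨ red → ¬yellow is false there. This is the first violation.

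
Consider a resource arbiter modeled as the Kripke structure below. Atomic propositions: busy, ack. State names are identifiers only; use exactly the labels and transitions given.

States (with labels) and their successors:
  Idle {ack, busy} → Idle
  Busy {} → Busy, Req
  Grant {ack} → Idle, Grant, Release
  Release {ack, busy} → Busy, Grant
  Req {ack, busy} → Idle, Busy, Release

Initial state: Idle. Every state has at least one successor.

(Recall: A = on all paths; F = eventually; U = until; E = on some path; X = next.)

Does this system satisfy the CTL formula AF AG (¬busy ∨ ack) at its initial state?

States satisfying AG (¬busy ∨ ack): {Idle, Busy, Grant, Release, Req}.
States satisfying AF AG (¬busy ∨ ack): {Idle, Busy, Grant, Release, Req}.
Idle ∈ Sat(AF AG (¬busy ∨ ack)).

Satisfied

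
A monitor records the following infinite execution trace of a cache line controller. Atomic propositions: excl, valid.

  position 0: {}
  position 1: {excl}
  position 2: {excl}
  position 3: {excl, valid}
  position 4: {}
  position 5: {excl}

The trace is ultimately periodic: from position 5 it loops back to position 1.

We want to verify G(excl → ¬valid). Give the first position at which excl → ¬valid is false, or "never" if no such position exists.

Check excl → ¬valid at each position in order: 0 ✓, 1 ✓, 2 ✓.
At position 3 the labels are {excl, valid}, so excl → ¬valid is false there. This is the first violation.

3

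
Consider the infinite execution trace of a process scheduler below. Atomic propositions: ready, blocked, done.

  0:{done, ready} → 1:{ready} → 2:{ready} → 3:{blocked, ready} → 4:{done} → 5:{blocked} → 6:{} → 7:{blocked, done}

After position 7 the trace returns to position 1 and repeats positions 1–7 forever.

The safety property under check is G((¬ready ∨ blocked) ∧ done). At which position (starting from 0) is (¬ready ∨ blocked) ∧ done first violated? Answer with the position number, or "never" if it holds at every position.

0

At position 0 the labels are {done, ready}, so (¬ready ∨ blocked) ∧ done is false there. This is the first violation.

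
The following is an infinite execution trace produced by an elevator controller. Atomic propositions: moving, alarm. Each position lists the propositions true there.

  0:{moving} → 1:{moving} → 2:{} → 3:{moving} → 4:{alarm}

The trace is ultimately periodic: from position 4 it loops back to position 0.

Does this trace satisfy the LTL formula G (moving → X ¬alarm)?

moving → X ¬alarm must hold at every position from 0 onward. It fails at position 3, so G (moving → X ¬alarm) is false.
Positions where moving holds: 0, 1, 3.
Check X ¬alarm at each: 0→ok, 1→ok, 3→fails.

Violated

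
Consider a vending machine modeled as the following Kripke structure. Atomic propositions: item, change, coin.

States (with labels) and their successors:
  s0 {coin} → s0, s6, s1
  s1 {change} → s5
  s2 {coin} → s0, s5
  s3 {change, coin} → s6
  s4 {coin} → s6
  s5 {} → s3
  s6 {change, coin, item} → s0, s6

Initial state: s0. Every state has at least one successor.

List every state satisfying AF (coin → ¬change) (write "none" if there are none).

{s0, s1, s2, s4, s5}

States satisfying coin → ¬change: {s0, s1, s2, s4, s5}.
States satisfying AF (coin → ¬change): {s0, s1, s2, s4, s5}.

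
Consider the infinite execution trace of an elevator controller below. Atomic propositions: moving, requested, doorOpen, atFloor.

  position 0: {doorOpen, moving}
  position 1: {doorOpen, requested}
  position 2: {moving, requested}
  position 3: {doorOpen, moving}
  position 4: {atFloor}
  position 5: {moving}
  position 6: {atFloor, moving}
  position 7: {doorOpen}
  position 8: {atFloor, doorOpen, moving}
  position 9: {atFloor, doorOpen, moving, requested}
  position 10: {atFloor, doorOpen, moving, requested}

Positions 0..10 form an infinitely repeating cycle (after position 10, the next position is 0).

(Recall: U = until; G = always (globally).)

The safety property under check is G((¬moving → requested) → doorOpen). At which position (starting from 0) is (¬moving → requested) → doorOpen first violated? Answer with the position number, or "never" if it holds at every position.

Check (¬moving → requested) → doorOpen at each position in order: 0 ✓, 1 ✓.
At position 2 the labels are {moving, requested}, so (¬moving → requested) → doorOpen is false there. This is the first violation.

2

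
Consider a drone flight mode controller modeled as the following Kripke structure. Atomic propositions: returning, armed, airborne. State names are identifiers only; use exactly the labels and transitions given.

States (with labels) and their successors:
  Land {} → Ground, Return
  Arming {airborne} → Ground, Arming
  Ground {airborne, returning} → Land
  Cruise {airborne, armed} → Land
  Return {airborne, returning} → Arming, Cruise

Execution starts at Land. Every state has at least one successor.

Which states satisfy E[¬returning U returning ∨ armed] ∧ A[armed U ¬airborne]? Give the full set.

{Land, Cruise}

States satisfying ¬returning: {Land, Arming, Cruise}.
States satisfying returning ∨ armed: {Ground, Cruise, Return}.
States satisfying E[¬returning U returning ∨ armed]: {Land, Arming, Ground, Cruise, Return}.
States satisfying armed: {Cruise}.
States satisfying ¬airborne: {Land}.
States satisfying A[armed U ¬airborne]: {Land, Cruise}.
States satisfying E[¬returning U returning ∨ armed] ∧ A[armed U ¬airborne]: {Land, Cruise}.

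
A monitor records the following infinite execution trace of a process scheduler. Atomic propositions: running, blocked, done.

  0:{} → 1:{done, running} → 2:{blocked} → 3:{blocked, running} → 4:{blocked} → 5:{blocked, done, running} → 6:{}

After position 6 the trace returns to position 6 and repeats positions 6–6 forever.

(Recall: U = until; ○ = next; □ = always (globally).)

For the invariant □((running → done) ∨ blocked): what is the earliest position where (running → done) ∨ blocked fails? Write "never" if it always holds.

never

(running → done) ∨ blocked holds at every position 0..6, and those are all the positions the trace ever visits, so the invariant □((running → done) ∨ blocked) is never violated.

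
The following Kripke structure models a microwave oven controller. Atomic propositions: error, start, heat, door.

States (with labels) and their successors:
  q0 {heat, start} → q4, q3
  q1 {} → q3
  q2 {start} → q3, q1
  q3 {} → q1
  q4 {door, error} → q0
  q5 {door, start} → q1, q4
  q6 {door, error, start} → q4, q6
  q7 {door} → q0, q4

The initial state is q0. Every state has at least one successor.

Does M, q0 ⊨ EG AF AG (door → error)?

Satisfied

States satisfying AF AG (door → error): {q0, q1, q2, q3, q4, q5, q6, q7}.
States satisfying EG AF AG (door → error): {q0, q1, q2, q3, q4, q5, q6, q7}.
q0 ∈ Sat(EG AF AG (door → error)).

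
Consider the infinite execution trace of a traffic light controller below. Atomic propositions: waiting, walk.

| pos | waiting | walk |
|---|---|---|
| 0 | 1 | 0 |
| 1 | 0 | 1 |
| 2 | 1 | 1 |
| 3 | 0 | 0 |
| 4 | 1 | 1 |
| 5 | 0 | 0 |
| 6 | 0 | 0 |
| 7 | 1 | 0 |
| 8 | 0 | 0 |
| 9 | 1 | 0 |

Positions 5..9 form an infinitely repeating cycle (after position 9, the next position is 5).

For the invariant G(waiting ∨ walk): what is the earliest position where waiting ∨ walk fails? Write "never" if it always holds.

Check waiting ∨ walk at each position in order: 0 ✓, 1 ✓, 2 ✓.
At position 3 the labels are {}, so waiting ∨ walk is false there. This is the first violation.

3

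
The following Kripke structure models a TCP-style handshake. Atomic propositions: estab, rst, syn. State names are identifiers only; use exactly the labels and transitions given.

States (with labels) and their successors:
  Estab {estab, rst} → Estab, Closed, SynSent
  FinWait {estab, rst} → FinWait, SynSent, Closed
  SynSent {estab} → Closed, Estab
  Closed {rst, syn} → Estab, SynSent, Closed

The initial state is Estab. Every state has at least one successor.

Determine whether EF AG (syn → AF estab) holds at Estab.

States satisfying AG (syn → AF estab): ∅.
States satisfying EF AG (syn → AF estab): ∅.
No suitable path/successor from Estab witnesses the formula.
Estab ∉ Sat(EF AG (syn → AF estab)).

Does not hold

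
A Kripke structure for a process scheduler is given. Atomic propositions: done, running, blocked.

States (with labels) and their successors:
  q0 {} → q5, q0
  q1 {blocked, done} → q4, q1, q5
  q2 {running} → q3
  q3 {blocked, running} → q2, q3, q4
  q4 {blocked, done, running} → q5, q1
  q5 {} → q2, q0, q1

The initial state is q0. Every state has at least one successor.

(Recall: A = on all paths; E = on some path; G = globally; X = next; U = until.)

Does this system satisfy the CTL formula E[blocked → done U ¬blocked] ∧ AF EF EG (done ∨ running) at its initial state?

States satisfying blocked → done: {q0, q1, q2, q4, q5}.
States satisfying ¬blocked: {q0, q2, q5}.
States satisfying E[blocked → done U ¬blocked]: {q0, q1, q2, q4, q5}.
States satisfying EF EG (done ∨ running): {q0, q1, q2, q3, q4, q5}.
States satisfying AF EF EG (done ∨ running): {q0, q1, q2, q3, q4, q5}.
States satisfying E[blocked → done U ¬blocked] ∧ AF EF EG (done ∨ running): {q0, q1, q2, q4, q5}.
q0 ∈ Sat(E[blocked → done U ¬blocked] ∧ AF EF EG (done ∨ running)).

Yes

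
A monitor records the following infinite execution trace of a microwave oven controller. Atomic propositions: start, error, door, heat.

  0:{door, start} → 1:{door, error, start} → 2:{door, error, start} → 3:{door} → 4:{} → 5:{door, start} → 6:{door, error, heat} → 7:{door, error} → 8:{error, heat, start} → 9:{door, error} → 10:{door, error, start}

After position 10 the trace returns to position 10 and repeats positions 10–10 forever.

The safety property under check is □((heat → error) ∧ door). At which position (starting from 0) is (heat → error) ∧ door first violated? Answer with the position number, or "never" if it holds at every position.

Check (heat → error) ∧ door at each position in order: 0 ✓, 1 ✓, 2 ✓, 3 ✓.
At position 4 the labels are {}, so (heat → error) ∧ door is false there. This is the first violation.

4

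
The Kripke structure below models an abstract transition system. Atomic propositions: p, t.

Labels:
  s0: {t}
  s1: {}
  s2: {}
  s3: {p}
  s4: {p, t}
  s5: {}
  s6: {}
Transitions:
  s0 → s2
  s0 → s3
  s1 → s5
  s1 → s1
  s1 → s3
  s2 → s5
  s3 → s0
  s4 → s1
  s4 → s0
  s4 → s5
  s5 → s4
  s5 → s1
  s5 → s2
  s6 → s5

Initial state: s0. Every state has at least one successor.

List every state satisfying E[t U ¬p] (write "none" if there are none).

{s0, s1, s2, s4, s5, s6}

States satisfying t: {s0, s4}.
States satisfying ¬p: {s0, s1, s2, s5, s6}.
States satisfying E[t U ¬p]: {s0, s1, s2, s4, s5, s6}.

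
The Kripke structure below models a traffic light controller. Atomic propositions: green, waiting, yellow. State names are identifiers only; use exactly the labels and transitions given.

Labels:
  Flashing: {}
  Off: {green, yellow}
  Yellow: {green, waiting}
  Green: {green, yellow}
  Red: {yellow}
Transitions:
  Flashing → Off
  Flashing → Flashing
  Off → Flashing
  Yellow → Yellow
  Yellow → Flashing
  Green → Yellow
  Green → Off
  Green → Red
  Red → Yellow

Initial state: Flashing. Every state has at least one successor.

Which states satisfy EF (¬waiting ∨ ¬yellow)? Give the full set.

States satisfying ¬waiting ∨ ¬yellow: {Flashing, Off, Yellow, Green, Red}.
States satisfying EF (¬waiting ∨ ¬yellow): {Flashing, Off, Yellow, Green, Red}.

{Flashing, Off, Yellow, Green, Red}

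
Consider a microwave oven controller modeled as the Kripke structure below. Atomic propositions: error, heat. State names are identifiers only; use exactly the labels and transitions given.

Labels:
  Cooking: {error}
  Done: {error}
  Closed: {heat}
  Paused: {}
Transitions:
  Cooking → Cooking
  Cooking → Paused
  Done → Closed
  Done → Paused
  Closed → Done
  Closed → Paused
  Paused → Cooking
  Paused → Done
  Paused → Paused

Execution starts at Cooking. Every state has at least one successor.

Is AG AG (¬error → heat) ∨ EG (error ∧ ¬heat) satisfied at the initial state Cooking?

Satisfied

States satisfying AG (¬error → heat): ∅.
States satisfying AG AG (¬error → heat): ∅.
States satisfying error ∧ ¬heat: {Cooking, Done}.
States satisfying EG (error ∧ ¬heat): {Cooking}.
States satisfying AG AG (¬error → heat) ∨ EG (error ∧ ¬heat): {Cooking}.
Cooking ∈ Sat(AG AG (¬error → heat) ∨ EG (error ∧ ¬heat)).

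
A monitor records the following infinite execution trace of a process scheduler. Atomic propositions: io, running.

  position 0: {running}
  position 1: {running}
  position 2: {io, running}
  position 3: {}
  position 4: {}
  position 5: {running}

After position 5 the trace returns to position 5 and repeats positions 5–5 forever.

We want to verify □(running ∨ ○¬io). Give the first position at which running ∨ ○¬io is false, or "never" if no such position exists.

never

running ∨ ○¬io holds at every position 0..5, and those are all the positions the trace ever visits, so the invariant □(running ∨ ○¬io) is never violated.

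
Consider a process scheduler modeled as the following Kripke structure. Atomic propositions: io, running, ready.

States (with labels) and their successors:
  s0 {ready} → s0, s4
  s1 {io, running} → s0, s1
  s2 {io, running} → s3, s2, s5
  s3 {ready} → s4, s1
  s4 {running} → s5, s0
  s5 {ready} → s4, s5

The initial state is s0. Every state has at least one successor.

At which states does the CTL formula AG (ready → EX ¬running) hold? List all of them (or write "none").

States satisfying ready → EX ¬running: {s0, s1, s2, s4, s5}.
States satisfying AG (ready → EX ¬running): {s0, s1, s4, s5}.

{s0, s1, s4, s5}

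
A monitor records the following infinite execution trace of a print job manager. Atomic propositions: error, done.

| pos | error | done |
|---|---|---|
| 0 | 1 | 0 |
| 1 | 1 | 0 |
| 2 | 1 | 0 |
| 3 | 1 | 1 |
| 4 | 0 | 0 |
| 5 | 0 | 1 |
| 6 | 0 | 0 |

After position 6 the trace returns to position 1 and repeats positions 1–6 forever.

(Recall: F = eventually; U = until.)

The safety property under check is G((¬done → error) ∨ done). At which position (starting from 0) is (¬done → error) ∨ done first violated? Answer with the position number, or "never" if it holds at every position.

4

Check (¬done → error) ∨ done at each position in order: 0 ✓, 1 ✓, 2 ✓, 3 ✓.
At position 4 the labels are {}, so (¬done → error) ∨ done is false there. This is the first violation.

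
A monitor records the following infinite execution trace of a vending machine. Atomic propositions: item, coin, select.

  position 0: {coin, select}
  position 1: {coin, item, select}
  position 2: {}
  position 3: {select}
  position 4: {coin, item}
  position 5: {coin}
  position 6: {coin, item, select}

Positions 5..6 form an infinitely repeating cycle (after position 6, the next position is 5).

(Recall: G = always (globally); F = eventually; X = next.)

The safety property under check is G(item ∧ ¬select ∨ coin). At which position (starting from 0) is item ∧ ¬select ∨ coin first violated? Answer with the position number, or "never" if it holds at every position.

2

Check item ∧ ¬select ∨ coin at each position in order: 0 ✓, 1 ✓.
At position 2 the labels are {}, so item ∧ ¬select ∨ coin is false there. This is the first violation.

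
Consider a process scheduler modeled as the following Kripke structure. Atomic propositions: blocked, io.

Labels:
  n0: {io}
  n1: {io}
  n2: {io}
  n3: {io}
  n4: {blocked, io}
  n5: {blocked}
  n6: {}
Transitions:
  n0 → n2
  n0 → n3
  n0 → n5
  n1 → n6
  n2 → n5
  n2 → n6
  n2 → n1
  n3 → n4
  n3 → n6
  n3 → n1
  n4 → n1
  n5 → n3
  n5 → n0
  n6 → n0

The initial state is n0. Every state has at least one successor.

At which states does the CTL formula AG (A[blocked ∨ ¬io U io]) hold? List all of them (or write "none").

{n0, n1, n2, n3, n4, n5, n6}

States satisfying A[blocked ∨ ¬io U io]: {n0, n1, n2, n3, n4, n5, n6}.
States satisfying AG (A[blocked ∨ ¬io U io]): {n0, n1, n2, n3, n4, n5, n6}.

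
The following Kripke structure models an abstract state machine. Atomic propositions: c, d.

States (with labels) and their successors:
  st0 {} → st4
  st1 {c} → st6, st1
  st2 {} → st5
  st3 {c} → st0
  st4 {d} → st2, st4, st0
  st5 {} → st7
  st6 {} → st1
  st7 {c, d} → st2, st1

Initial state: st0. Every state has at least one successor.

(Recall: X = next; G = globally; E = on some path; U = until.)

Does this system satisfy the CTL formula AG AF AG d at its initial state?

Does not hold

States satisfying AF AG d: ∅.
States satisfying AG AF AG d: ∅.
st0 is reachable from st0 and violates AF AG d, so AG fails at st0.
st0 ∉ Sat(AG AF AG d).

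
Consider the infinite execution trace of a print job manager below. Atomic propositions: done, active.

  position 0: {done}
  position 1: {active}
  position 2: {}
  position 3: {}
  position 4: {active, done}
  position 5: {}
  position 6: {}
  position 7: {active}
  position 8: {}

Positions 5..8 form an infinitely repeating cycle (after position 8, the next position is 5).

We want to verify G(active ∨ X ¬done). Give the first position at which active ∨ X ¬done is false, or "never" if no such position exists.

Check active ∨ X ¬done at each position in order: 0 ✓, 1 ✓, 2 ✓.
At position 3 the labels are {} and the next position 4 has {active, done}, so active ∨ X ¬done is false there. This is the first violation.

3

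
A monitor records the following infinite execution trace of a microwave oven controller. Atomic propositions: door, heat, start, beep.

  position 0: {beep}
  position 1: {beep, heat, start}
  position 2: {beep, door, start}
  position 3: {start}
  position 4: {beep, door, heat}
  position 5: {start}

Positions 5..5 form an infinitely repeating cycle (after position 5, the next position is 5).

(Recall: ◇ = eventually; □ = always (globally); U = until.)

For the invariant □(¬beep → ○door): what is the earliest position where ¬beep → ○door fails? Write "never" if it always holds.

Check ¬beep → ○door at each position in order: 0 ✓, 1 ✓, 2 ✓, 3 ✓, 4 ✓.
At position 5 the labels are {start} and the next position 5 has {start}, so ¬beep → ○door is false there. This is the first violation.

5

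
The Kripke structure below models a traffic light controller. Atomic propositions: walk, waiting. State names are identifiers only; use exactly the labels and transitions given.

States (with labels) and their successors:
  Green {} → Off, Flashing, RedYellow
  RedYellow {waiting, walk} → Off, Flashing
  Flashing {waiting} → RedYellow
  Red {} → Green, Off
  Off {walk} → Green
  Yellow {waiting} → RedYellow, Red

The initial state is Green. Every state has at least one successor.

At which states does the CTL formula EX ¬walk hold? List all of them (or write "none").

States satisfying ¬walk: {Green, Flashing, Red, Yellow}.
States satisfying EX ¬walk: {Green, RedYellow, Red, Off, Yellow}.

{Green, RedYellow, Red, Off, Yellow}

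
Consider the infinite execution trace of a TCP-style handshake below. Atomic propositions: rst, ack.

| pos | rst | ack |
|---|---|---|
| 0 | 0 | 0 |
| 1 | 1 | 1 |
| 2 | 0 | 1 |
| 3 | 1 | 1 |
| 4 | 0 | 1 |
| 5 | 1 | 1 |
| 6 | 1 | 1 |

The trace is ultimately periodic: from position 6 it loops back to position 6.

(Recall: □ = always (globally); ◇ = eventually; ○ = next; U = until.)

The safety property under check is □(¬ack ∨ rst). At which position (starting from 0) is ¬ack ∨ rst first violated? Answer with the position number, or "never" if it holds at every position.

2

Check ¬ack ∨ rst at each position in order: 0 ✓, 1 ✓.
At position 2 the labels are {ack}, so ¬ack ∨ rst is false there. This is the first violation.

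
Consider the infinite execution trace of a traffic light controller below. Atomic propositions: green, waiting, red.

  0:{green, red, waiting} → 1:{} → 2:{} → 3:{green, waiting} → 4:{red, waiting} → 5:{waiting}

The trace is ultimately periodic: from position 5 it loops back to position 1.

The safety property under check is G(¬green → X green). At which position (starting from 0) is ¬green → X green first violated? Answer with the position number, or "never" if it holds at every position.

1

Check ¬green → X green at each position in order: 0 ✓.
At position 1 the labels are {} and the next position 2 has {}, so ¬green → X green is false there. This is the first violation.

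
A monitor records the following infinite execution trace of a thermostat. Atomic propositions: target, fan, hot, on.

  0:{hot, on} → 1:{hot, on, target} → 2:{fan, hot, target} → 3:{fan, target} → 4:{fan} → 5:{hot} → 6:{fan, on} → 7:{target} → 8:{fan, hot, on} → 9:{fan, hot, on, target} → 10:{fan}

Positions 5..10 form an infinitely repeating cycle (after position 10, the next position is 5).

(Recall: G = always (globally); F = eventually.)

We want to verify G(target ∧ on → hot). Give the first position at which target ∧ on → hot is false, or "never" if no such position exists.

target ∧ on → hot holds at every position 0..10, and those are all the positions the trace ever visits, so the invariant G(target ∧ on → hot) is never violated.

never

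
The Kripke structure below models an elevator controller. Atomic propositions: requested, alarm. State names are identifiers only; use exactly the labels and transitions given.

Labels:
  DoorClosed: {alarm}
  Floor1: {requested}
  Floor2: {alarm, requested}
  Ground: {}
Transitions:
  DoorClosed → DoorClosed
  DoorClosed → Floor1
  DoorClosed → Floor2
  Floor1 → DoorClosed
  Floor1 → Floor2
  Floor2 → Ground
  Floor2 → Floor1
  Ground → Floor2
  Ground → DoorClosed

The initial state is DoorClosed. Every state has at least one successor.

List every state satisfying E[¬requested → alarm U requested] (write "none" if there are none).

States satisfying ¬requested → alarm: {DoorClosed, Floor1, Floor2}.
States satisfying requested: {Floor1, Floor2}.
States satisfying E[¬requested → alarm U requested]: {DoorClosed, Floor1, Floor2}.

{DoorClosed, Floor1, Floor2}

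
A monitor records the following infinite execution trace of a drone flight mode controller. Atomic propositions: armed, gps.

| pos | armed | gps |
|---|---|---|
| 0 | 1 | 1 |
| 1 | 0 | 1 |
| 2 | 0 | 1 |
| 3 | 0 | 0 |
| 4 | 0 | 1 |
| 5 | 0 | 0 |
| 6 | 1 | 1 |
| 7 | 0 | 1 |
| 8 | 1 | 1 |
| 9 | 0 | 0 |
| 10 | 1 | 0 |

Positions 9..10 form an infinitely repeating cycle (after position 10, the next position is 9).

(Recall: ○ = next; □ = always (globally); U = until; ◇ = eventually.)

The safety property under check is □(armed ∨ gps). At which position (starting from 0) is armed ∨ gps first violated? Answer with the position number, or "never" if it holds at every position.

Check armed ∨ gps at each position in order: 0 ✓, 1 ✓, 2 ✓.
At position 3 the labels are {}, so armed ∨ gps is false there. This is the first violation.

3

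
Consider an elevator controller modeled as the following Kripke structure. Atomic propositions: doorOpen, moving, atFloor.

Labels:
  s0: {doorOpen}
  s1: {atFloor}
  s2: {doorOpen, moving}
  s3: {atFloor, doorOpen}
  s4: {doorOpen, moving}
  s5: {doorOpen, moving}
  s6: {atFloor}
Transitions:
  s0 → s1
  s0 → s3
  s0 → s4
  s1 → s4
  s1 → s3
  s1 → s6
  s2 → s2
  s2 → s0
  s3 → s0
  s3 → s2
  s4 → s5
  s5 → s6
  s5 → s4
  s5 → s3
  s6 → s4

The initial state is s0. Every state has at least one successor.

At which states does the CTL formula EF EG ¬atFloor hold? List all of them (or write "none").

{s0, s1, s2, s3, s4, s5, s6}

States satisfying EG ¬atFloor: {s0, s2, s4, s5}.
States satisfying EF EG ¬atFloor: {s0, s1, s2, s3, s4, s5, s6}.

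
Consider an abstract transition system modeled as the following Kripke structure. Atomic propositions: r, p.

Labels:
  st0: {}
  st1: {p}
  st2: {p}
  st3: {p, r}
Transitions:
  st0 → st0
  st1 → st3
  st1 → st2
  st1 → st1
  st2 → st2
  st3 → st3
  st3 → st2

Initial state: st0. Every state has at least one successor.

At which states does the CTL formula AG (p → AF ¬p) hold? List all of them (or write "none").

{st0}

States satisfying p → AF ¬p: {st0}.
States satisfying AG (p → AF ¬p): {st0}.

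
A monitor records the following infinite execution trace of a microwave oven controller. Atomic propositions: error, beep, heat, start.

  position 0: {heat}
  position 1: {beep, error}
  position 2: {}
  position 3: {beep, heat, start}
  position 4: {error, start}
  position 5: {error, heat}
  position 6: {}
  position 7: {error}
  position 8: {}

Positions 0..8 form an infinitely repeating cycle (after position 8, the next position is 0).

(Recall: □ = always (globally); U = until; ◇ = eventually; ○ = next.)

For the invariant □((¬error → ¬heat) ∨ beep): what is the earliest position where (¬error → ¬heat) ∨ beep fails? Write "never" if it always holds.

At position 0 the labels are {heat}, so (¬error → ¬heat) ∨ beep is false there. This is the first violation.

0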